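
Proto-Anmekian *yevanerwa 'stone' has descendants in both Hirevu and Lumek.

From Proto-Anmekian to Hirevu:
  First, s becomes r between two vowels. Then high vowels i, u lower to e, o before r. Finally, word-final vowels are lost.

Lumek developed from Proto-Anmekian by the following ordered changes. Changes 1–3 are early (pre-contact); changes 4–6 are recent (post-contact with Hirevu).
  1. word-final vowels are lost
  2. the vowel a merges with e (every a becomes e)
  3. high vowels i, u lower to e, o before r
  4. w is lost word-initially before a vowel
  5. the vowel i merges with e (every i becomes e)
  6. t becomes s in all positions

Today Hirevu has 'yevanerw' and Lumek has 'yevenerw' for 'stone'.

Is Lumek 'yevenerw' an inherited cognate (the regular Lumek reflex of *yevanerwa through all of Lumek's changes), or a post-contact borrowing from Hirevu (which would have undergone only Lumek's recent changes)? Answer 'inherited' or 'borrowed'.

If inherited, *yevanerwa would pass through all of Lumek's changes:
Lumek: *yevanerwa
  yevanerwa → yevanerw   [apocope]
  yevanerw → yevenerw   [vowel merger]
  yevenerw (rule 3 does not apply)
  yevenerw (rule 4 does not apply)
  yevenerw (rule 5 does not apply)
  yevenerw (rule 6 does not apply)
  giving Lumek yevenerw.
If borrowed from Hirevu 'yevanerw' after the early changes, it would undergo only the recent ones:
  rule 4 (glide loss): no change (yevanerw)
  rule 5 (vowel merger): no change (yevanerw)
  rule 6 (unconditioned shift): no change (yevanerw)
  ⇒ as a loan: yevanerw
Lumek 'yevenerw' matches the inherited outcome exactly, so it is an inherited cognate, not a loan.

inherited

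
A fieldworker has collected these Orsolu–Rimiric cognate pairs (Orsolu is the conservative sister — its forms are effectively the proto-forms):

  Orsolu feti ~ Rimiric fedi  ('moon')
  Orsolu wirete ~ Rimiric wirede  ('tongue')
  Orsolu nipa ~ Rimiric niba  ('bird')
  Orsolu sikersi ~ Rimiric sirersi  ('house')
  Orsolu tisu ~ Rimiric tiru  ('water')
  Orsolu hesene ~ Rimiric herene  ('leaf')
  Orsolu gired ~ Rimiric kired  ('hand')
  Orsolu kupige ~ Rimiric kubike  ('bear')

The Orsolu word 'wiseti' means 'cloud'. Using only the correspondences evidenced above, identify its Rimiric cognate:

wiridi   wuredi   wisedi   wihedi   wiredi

wiredi

hesene ~ herene — Orsolu s corresponds to Rimiric r between vowels (before a front vowel).
feti ~ fedi — Orsolu t corresponds to Rimiric d between vowels (before a front vowel).
Applying these to Orsolu 'wiseti':
  wiseti → wireti   (s→r between vowels (before a front vowel))
  wireti → wiredi   (t→d between vowels (before a front vowel))
So the Rimiric cognate is 'wiredi'.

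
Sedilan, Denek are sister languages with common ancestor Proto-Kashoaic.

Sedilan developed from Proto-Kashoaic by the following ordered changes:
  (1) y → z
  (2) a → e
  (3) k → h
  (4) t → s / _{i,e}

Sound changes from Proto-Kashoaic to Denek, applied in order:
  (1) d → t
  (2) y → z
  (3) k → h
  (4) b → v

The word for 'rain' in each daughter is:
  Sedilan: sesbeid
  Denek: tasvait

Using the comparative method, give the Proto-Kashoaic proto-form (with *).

Position 5: Sedilan has e, Denek has a. Denek preserves a here (none of its changes turn any other segment into a), so the proto-segment is *a.
Position 2: Sedilan has e, Denek has a. Denek preserves a here (none of its changes turn any other segment into a), so the proto-segment is *a.
Position 4: Sedilan has b, Denek has v. Sedilan preserves b here (none of its changes turn any other segment into b), so the proto-segment is *b.
This points to *tasbaid. Verify forward in each daughter:
Sedilan: *tasbaid > tesbeid > sesbeid  (by vowel merger, palatalisation)
Denek: *tasbaid > tasbait > tasvait  (by unconditioned shift, unconditioned shift)
No other proto-form is consistent with every reflex, so the reconstruction is *tasbaid.

*tasbaid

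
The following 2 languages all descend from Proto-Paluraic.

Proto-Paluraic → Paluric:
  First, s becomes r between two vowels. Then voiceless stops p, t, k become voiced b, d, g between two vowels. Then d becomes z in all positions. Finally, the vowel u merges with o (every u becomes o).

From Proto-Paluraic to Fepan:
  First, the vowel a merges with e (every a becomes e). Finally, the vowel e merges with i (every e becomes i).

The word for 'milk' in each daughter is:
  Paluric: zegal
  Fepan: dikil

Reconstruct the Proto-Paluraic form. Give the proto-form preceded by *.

Position 4: Paluric has a, Fepan has i. Paluric preserves a here (none of its changes turn any other segment into a), so the proto-segment is *a.
Position 3: Paluric has g, Fepan has k. Fepan preserves k here (none of its changes turn any other segment into k), so the proto-segment is *k.
Position 1: Paluric has z, Fepan has d. Fepan preserves d here (none of its changes turn any other segment into d), so the proto-segment is *d.
Verify the candidate proto-form against each daughter:
Paluric: *dekal
  dekal (rule 1 does not apply)
  dekal → degal   [intervocalic voicing]
  degal → zegal   [unconditioned shift]
  zegal (rule 4 does not apply)
  giving Paluric zegal.
Fepan: *dekal > dekel > dikil  (by vowel merger, vowel merger)
*dekal is the unique common source.

*dekal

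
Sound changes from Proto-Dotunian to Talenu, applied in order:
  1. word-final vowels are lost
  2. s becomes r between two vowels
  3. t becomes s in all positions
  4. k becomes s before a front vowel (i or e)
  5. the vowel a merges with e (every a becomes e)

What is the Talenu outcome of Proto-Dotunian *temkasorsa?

semkerors

Talenu: *temkasorsa
  temkasorsa → temkasors   [apocope]
  temkasors → temkarors   [rhotacism]
  temkarors → semkarors   [unconditioned shift]
  semkarors (rule 4 does not apply)
  semkarors → semkerors   [vowel merger]
  giving Talenu semkerors.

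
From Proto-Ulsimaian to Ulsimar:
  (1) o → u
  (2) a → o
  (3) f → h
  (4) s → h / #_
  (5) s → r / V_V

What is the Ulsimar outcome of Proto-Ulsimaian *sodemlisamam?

hudemliromom

Ulsimar: start from *sodemlisamam.
  rule 1 (vowel merger): sodemlisamam → sudemlisamam
  rule 2 (vowel merger): sudemlisamam → sudemlisomom
  rule 3: no change — sudemlisomom
  rule 4 (debuccalisation): sudemlisomom → hudemlisomom
  rule 5 (rhotacism): hudemlisomom → hudemliromom
  ⇒ Ulsimar hudemliromom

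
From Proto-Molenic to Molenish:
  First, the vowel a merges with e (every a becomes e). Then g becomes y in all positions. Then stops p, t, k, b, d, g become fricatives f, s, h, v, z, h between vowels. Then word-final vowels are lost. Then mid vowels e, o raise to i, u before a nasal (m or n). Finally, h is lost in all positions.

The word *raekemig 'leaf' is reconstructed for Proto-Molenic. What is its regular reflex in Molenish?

Molenish: *raekemig
  raekemig → reekemig   [vowel merger]
  reekemig → reekemiy   [unconditioned shift]
  reekemiy → reehemiy   [intervocalic lenition]
  reehemiy (rule 4 does not apply)
  reehemiy → reehimiy   [pre-nasal raising]
  reehimiy → reeimiy   [h-loss]
  giving Molenish reeimiy.

reeimiy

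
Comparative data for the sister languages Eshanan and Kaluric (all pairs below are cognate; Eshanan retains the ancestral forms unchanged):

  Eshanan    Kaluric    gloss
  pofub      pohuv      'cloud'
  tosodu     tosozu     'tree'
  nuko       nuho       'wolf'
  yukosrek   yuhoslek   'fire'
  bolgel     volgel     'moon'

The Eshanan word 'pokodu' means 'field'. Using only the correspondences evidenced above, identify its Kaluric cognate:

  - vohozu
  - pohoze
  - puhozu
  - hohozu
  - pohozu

pohozu

nuko ~ nuho, yukosrek ~ yuhoslek — Eshanan k corresponds to Kaluric h between vowels (before a back vowel).
tosodu ~ tosozu — Eshanan d corresponds to Kaluric z between vowels (before a back vowel).
Applying these to Eshanan 'pokodu':
  pokodu → pohodu   (k→h between vowels (before a back vowel))
  pohodu → pohozu   (d→z between vowels (before a back vowel))
So the Kaluric cognate is 'pohozu'.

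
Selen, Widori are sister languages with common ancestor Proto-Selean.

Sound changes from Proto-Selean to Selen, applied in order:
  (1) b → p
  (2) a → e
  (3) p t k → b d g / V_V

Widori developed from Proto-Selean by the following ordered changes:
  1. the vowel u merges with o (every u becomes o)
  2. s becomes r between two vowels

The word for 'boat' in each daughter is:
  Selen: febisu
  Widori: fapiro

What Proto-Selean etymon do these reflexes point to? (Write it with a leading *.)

Position 2: Selen has e, Widori has a. Widori preserves a here (none of its changes turn any other segment into a), so the proto-segment is *a.
Position 5: Selen has s, Widori has r. Selen preserves s here (none of its changes turn any other segment into s), so the proto-segment is *s.
Position 3: Selen has b, Widori has p. Widori preserves p here (none of its changes turn any other segment into p), so the proto-segment is *p.
Continuing position by position gives *fapisu; check it forward:
Selen: *fapisu
  fapisu (rule 1 does not apply)
  fapisu → fepisu   [vowel merger]
  fepisu → febisu   [intervocalic voicing]
  giving Selen febisu.
Widori: *fapisu > fapiso > fapiro  (by vowel merger, rhotacism)
Only *fapisu yields all of Selen febisu, Widori fapiro.

*fapisu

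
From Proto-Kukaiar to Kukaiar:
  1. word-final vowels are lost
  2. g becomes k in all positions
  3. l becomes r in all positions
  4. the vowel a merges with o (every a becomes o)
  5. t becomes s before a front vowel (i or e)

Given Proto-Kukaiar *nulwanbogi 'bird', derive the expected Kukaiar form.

Kukaiar: *nulwanbogi
  nulwanbogi → nulwanbog   [apocope]
  nulwanbog → nulwanbok   [unconditioned shift]
  nulwanbok → nurwanbok   [unconditioned shift]
  nurwanbok → nurwonbok   [vowel merger]
  nurwonbok (rule 5 does not apply)
  giving Kukaiar nurwonbok.

nurwonbok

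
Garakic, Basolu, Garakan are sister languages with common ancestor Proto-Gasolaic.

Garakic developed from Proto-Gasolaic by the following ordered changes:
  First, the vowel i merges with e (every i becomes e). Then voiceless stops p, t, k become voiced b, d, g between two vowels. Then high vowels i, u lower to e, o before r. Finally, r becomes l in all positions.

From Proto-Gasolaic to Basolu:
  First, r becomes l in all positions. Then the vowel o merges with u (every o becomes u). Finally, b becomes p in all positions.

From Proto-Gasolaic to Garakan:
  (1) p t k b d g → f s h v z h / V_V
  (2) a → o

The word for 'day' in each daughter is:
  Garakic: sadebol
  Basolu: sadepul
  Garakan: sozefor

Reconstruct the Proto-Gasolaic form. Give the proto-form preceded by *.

Position 2: Garakic has a, Basolu has a, Garakan has o. Garakic preserves a here (none of its changes turn any other segment into a), so the proto-segment is *a.
Position 6: Garakic has o, Basolu has u, Garakan has o. Taking the neighbouring segments as reconstructed: Garakic o could go back to *o or *u; Basolu u could go back to *o or *u; Garakan o could go back to *a or *o — the one source consistent with every daughter is *o.
Position 5: Garakic has b, Basolu has p, Garakan has f. Taking the neighbouring segments as reconstructed: Garakic b could go back to *p or *b; Basolu p could go back to *p or *b; Garakan f could go back to *p or *f — the one source consistent with every daughter is *p.
This points to *sadepor. Verify forward in each daughter:
Garakic: *sadepor > sadebor > sadebol  (by intervocalic voicing, unconditioned shift)
Basolu: start from *sadepor.
  rule 1 (unconditioned shift): sadepor → sadepol
  rule 2 (vowel merger): sadepol → sadepul
  rule 3: no change — sadepul
  ⇒ Basolu sadepul
Garakan: *sadepor
  sadepor → sazefor   [intervocalic lenition]
  sazefor → sozefor   [vowel merger]
  giving Garakan sozefor.
No other proto-form is consistent with every reflex, so the reconstruction is *sadepor.

*sadepor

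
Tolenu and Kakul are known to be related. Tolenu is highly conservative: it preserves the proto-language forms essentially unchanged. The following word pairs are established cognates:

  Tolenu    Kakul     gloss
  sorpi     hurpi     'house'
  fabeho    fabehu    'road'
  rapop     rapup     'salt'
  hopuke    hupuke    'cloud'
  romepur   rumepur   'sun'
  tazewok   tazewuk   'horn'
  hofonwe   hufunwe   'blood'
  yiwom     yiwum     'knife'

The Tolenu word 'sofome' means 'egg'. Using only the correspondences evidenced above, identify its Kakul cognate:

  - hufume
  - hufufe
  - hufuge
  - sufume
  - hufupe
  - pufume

sorpi ~ hurpi — Tolenu s corresponds to Kakul h word-initially before a back vowel.
hofonwe ~ hufunwe — Tolenu o corresponds to Kakul u after a consonant, before a labial obstruent.
romepur ~ rumepur, yiwom ~ yiwum — Tolenu o corresponds to Kakul u after a consonant, before a nasal.
Applying these to Tolenu 'sofome':
  sofome → hofome   (s→h word-initially before a back vowel)
  hofome → hufome   (o→u after a consonant, before a labial obstruent)
  hufome → hufume   (o→u after a consonant, before a nasal)
So the Kakul cognate is 'hufume'.

hufume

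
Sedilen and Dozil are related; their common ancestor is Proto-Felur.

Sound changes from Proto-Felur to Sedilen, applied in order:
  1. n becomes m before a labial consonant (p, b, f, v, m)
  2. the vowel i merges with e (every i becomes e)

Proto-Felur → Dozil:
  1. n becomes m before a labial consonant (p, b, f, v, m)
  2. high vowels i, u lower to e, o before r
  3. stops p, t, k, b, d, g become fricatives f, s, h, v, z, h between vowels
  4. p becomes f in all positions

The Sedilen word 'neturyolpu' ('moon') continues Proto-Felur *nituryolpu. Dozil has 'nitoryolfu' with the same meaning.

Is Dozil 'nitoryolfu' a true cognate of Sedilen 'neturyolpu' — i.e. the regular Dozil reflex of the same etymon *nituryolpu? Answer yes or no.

no

Derive the expected Dozil reflex of *nituryolpu:
Dozil: *nituryolpu > nitoryolpu > nisoryolpu > nisoryolfu  (by pre-rhotic lowering, intervocalic lenition, unconditioned shift)
The regular Dozil reflex would be 'nisoryolfu', but the attested form is 'nitoryolfu'. The correspondence is irregular, so they are not cognates (the Dozil form has a different source).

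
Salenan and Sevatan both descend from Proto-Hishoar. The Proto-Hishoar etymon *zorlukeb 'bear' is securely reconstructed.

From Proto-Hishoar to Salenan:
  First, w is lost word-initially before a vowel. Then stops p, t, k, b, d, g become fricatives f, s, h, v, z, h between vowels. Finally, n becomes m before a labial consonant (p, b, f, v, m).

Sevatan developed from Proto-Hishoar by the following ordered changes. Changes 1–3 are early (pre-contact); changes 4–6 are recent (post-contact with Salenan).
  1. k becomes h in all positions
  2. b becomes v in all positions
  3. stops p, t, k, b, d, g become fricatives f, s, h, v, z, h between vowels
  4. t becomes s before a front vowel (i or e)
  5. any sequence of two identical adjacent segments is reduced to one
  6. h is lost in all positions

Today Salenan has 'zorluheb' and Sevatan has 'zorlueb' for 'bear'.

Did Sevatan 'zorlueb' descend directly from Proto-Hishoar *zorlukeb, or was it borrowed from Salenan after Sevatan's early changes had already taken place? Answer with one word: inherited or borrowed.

borrowed

If inherited, *zorlukeb would pass through all of Sevatan's changes:
Sevatan: *zorlukeb
  zorlukeb → zorluheb   [unconditioned shift]
  zorluheb → zorluhev   [unconditioned shift]
  zorluhev (rule 3 does not apply)
  zorluhev (rule 4 does not apply)
  zorluhev (rule 5 does not apply)
  zorluhev → zorluev   [h-loss]
  giving Sevatan zorluev.
If borrowed from Salenan 'zorluheb' after the early changes, it would undergo only the recent ones:
  rule 4 (palatalisation): no change (zorluheb)
  rule 5 (degemination): no change (zorluheb)
  rule 6 (h-loss): zorluheb → zorlueb
  ⇒ as a loan: zorlueb
Sevatan 'zorlueb' matches the loan outcome 'zorlueb', not the inherited 'zorluev' — it skipped the early Sevatan changes, so it was borrowed from Salenan.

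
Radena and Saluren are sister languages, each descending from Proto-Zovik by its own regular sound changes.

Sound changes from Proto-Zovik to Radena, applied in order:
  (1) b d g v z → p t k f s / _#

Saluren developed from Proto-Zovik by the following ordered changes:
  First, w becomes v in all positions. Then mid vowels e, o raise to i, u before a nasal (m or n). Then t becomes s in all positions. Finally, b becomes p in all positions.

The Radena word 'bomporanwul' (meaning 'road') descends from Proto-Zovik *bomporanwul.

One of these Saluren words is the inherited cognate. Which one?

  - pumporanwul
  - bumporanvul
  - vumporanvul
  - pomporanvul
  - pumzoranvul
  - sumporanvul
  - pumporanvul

Saluren: *bomporanwul
  bomporanwul → bomporanvul   [unconditioned shift]
  bomporanvul → bumporanvul   [pre-nasal raising]
  bumporanvul (rule 3 does not apply)
  bumporanvul → pumporanvul   [unconditioned shift]
  giving Saluren pumporanvul.
Among the options, 'pumporanvul' alone shows every Saluren change applied in order.

pumporanvul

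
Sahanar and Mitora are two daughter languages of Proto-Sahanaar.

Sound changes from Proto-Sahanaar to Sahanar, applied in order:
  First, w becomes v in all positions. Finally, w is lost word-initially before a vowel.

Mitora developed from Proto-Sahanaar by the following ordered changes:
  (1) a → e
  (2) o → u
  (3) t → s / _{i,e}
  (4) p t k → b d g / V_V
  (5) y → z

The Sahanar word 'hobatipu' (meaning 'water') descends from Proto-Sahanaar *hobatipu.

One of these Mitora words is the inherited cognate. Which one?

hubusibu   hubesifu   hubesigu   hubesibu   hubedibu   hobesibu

hubesibu

Mitora: *hobatipu > hobetipu > hubetipu > hubesipu > hubesibu  (by vowel merger, vowel merger, palatalisation, intervocalic voicing)
The other candidates each miss or misapply at least one Mitora change.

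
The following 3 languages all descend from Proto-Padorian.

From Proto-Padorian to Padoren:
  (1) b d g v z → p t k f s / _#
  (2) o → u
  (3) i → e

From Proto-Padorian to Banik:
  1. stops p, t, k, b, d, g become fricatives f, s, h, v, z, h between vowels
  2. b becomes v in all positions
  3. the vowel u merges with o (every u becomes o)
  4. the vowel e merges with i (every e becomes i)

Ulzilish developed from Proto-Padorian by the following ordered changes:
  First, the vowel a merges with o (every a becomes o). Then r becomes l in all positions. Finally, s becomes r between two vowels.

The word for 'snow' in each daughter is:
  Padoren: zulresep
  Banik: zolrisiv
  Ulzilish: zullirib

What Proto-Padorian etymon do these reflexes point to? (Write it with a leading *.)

*zulrisib

Position 4: Padoren has r, Banik has r, Ulzilish has l. Padoren preserves r here (none of its changes turn any other segment into r), so the proto-segment is *r.
Position 2: Padoren has u, Banik has o, Ulzilish has u. Ulzilish preserves u here (none of its changes turn any other segment into u), so the proto-segment is *u.
Continuing position by position gives *zulrisib; check it forward:
Padoren: *zulrisib > zulrisip > zulresep  (by final devoicing, vowel merger)
Banik: *zulrisib
  zulrisib (rule 1 does not apply)
  zulrisib → zulrisiv   [unconditioned shift]
  zulrisiv → zolrisiv   [vowel merger]
  zolrisiv (rule 4 does not apply)
  giving Banik zolrisiv.
Ulzilish: *zulrisib > zullisib > zullirib  (by unconditioned shift, rhotacism)
Only *zulrisib yields all of Padoren zulresep, Banik zolrisiv, Ulzilish zullirib.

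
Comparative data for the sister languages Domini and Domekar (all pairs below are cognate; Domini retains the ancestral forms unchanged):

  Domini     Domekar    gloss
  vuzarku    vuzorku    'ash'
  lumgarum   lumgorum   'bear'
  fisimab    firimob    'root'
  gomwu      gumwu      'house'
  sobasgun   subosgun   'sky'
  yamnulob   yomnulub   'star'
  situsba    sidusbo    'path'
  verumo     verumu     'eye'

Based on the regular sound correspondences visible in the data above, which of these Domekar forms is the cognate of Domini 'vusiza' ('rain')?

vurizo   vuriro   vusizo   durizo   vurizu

fisimab ~ firimob — Domini s corresponds to Domekar r between vowels (before a front vowel).
situsba ~ sidusbo — Domini a corresponds to Domekar o word-finally.
Applying these to Domini 'vusiza':
  vusiza → vuriza   (s→r between vowels (before a front vowel))
  vuriza → vurizo   (a→o word-finally)
So the Domekar cognate is 'vurizo'.

vurizo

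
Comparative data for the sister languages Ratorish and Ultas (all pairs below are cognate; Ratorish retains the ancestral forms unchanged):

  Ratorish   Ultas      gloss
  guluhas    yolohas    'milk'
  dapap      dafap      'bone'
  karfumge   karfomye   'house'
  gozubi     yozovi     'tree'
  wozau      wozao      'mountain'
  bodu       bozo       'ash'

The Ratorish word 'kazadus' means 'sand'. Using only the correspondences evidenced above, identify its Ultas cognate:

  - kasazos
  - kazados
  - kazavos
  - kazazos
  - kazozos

bodu ~ bozo — Ratorish d corresponds to Ultas z between vowels (before a back vowel).
guluhas ~ yolohas — Ratorish u corresponds to Ultas o after a consonant, before a consonant other than r, m, n, p, b, f, v.
Applying these to Ratorish 'kazadus':
  kazadus → kazazus   (d→z between vowels (before a back vowel))
  kazazus → kazazos   (u→o after a consonant, before a consonant other than r, m, n, p, b, f, v)
So the Ultas cognate is 'kazazos'.

kazazos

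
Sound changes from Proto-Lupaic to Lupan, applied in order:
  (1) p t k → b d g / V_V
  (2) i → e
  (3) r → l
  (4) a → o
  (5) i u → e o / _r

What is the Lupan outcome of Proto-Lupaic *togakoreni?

togogolene

Lupan: start from *togakoreni.
  rule 1 (intervocalic voicing): togakoreni → togagoreni
  rule 2 (vowel merger): togagoreni → togagorene
  rule 3 (unconditioned shift): togagorene → togagolene
  rule 4 (vowel merger): togagolene → togogolene
  rule 5: no change — togogolene
  ⇒ Lupan togogolene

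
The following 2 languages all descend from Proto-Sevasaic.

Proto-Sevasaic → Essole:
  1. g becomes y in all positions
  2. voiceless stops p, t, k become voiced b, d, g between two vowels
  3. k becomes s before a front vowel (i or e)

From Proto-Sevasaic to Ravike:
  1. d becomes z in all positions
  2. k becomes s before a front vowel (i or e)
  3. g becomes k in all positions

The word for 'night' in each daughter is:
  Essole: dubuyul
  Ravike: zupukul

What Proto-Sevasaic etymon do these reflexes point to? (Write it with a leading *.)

Position 1: Essole has d, Ravike has z. Taking the neighbouring segments as reconstructed: Essole d can only go back to *d; Ravike z could go back to *d or *z — the one source consistent with every daughter is *d.
Position 5: Essole has y, Ravike has k. Taking the neighbouring segments as reconstructed: Essole y could go back to *g or *y; Ravike k could go back to *k or *g — the one source consistent with every daughter is *g.
Position 3: Essole has b, Ravike has p. Ravike preserves p here (none of its changes turn any other segment into p), so the proto-segment is *p.
The remaining positions agree across the daughters. Check the candidate against every language:
Essole: start from *dupugul.
  rule 1 (unconditioned shift): dupugul → dupuyul
  rule 2 (intervocalic voicing): dupuyul → dubuyul
  rule 3: no change — dubuyul
  ⇒ Essole dubuyul
Ravike: start from *dupugul.
  rule 1 (unconditioned shift): dupugul → zupugul
  rule 2: no change — zupugul
  rule 3 (unconditioned shift): zupugul → zupukul
  ⇒ Ravike zupukul
No other proto-form is consistent with every reflex, so the reconstruction is *dupugul.

*dupugul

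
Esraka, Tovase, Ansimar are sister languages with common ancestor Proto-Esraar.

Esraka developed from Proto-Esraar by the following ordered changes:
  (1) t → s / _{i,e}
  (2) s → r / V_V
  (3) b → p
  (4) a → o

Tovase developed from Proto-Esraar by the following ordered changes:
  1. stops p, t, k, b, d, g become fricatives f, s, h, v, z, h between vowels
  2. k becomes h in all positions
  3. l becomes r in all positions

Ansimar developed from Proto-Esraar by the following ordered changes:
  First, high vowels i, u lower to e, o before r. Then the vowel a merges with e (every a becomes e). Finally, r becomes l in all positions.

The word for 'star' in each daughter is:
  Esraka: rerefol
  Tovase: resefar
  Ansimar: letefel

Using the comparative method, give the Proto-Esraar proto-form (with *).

*retefal

Position 1: Esraka has r, Tovase has r, Ansimar has l. Taking the neighbouring segments as reconstructed: Esraka r can only go back to *r; Tovase r could go back to *l or *r; Ansimar l could go back to *l or *r — the one source consistent with every daughter is *r.
Position 7: Esraka has l, Tovase has r, Ansimar has l. Esraka preserves l here (none of its changes turn any other segment into l), so the proto-segment is *l.
Verify the candidate proto-form against each daughter:
Esraka: start from *retefal.
  rule 1 (palatalisation): retefal → resefal
  rule 2 (rhotacism): resefal → rerefal
  rule 3: no change — rerefal
  rule 4 (vowel merger): rerefal → rerefol
  ⇒ Esraka rerefol
Tovase: *retefal
  retefal → resefal   [intervocalic lenition]
  resefal (rule 2 does not apply)
  resefal → resefar   [unconditioned shift]
  giving Tovase resefar.
Ansimar: *retefal > retefel > letefel  (by vowel merger, unconditioned shift)
*retefal is the unique common source.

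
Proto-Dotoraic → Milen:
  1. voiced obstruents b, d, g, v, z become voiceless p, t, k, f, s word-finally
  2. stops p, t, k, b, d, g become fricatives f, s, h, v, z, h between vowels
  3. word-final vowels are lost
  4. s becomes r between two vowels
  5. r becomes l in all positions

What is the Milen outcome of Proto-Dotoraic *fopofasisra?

fofofalisl

Milen: start from *fopofasisra.
  rule 1: no change — fopofasisra
  rule 2 (intervocalic lenition): fopofasisra → fofofasisra
  rule 3 (apocope): fofofasisra → fofofasisr
  rule 4 (rhotacism): fofofasisr → fofofarisr
  rule 5 (unconditioned shift): fofofarisr → fofofalisl
  ⇒ Milen fofofalisl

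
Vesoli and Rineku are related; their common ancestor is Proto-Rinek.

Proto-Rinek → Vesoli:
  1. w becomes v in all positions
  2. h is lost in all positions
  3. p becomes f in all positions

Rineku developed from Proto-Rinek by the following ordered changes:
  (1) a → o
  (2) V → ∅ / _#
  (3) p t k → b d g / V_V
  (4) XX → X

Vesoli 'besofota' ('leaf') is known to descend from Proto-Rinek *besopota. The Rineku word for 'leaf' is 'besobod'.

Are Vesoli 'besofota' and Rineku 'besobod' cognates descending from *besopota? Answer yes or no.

Derive the expected Rineku reflex of *besopota:
Rineku: start from *besopota.
  rule 1 (vowel merger): besopota → besopoto
  rule 2 (apocope): besopoto → besopot
  rule 3 (intervocalic voicing): besopot → besobot
  rule 4: no change — besobot
  ⇒ Rineku besobot
The regular Rineku reflex would be 'besobot', but the attested form is 'besobod'. The correspondence is irregular, so they are not cognates (the Rineku form has a different source).

no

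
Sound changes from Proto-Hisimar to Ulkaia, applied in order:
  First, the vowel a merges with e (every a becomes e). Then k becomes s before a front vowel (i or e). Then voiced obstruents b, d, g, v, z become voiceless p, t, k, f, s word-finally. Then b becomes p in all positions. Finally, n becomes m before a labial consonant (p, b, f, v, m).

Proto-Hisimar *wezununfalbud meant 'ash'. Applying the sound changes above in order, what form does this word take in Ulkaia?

Ulkaia: *wezununfalbud > wezununfelbud > wezununfelbut > wezununfelput > wezunumfelput  (by vowel merger, final devoicing, unconditioned shift, nasal place assimilation)

wezunumfelput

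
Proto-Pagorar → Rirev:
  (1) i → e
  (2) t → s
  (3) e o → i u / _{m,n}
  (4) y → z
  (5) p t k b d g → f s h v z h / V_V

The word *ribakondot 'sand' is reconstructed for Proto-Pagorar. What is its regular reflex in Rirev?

revahundos

Rirev: *ribakondot
  ribakondot → rebakondot   [vowel merger]
  rebakondot → rebakondos   [unconditioned shift]
  rebakondos → rebakundos   [pre-nasal raising]
  rebakundos (rule 4 does not apply)
  rebakundos → revahundos   [intervocalic lenition]
  giving Rirev revahundos.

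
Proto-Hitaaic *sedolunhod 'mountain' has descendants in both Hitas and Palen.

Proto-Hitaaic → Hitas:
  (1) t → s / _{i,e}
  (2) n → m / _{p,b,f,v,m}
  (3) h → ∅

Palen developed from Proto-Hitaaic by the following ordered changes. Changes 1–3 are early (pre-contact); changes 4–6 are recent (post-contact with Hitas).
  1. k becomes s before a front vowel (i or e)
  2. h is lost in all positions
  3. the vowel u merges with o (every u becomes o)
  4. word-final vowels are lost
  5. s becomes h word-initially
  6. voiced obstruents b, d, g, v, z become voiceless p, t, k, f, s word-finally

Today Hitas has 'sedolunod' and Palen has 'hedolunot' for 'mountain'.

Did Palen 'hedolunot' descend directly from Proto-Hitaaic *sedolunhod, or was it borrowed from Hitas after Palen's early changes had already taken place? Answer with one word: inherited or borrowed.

If inherited, *sedolunhod would pass through all of Palen's changes:
Palen: start from *sedolunhod.
  rule 1: no change — sedolunhod
  rule 2 (h-loss): sedolunhod → sedolunod
  rule 3 (vowel merger): sedolunod → sedolonod
  rule 4: no change — sedolonod
  rule 5 (debuccalisation): sedolonod → hedolonod
  rule 6 (final devoicing): hedolonod → hedolonot
  ⇒ Palen hedolonot
If borrowed from Hitas 'sedolunod' after the early changes, it would undergo only the recent ones:
  rule 4 (apocope): no change (sedolunod)
  rule 5 (debuccalisation): sedolunod → hedolunod
  rule 6 (final devoicing): hedolunod → hedolunot
  ⇒ as a loan: hedolunot
Palen 'hedolunot' matches the loan outcome 'hedolunot', not the inherited 'hedolonot' — it skipped the early Palen changes, so it was borrowed from Hitas.

borrowed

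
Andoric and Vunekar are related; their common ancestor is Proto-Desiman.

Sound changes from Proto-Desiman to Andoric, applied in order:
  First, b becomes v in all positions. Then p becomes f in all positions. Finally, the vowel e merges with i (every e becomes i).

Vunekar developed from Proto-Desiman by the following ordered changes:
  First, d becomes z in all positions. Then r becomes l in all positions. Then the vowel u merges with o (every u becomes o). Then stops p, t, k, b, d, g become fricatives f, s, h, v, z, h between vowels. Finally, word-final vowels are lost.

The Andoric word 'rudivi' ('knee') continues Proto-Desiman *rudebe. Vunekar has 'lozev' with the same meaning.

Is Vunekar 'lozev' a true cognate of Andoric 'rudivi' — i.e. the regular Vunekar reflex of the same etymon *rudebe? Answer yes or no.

Derive the expected Vunekar reflex of *rudebe:
Vunekar: *rudebe > ruzebe > luzebe > lozebe > lozeve > lozev  (by unconditioned shift, unconditioned shift, vowel merger, intervocalic lenition, apocope)
Vunekar 'lozev' matches the regular reflex exactly, so the pair is cognate.

yes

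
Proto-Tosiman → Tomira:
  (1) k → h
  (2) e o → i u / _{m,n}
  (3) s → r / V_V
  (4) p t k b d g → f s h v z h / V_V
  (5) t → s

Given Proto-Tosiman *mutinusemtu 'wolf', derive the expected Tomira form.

Tomira: start from *mutinusemtu.
  rule 1: no change — mutinusemtu
  rule 2 (pre-nasal raising): mutinusemtu → mutinusimtu
  rule 3 (rhotacism): mutinusimtu → mutinurimtu
  rule 4 (intervocalic lenition): mutinurimtu → musinurimtu
  rule 5 (unconditioned shift): musinurimtu → musinurimsu
  ⇒ Tomira musinurimsu

musinurimsu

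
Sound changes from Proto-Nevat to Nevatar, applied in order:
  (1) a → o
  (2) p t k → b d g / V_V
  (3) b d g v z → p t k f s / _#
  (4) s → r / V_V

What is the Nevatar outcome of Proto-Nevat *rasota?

rorodo

Nevatar: *rasota > rosoto > rosodo > rorodo  (by vowel merger, intervocalic voicing, rhotacism)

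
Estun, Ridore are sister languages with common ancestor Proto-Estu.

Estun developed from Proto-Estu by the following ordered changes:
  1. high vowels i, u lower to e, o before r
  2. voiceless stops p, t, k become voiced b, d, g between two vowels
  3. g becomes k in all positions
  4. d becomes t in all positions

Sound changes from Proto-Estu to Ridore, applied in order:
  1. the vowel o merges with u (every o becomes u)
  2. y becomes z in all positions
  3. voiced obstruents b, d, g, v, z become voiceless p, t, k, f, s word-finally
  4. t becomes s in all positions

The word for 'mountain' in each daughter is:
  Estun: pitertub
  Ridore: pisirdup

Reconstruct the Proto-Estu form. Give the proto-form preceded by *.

Position 8: Estun has b, Ridore has p. Taking the neighbouring segments as reconstructed: Estun b can only go back to *b; Ridore p could go back to *p or *b — the one source consistent with every daughter is *b.
Position 3: Estun has t, Ridore has s. Taking the neighbouring segments as reconstructed: Estun t could go back to *t or *d; Ridore s could go back to *t or *s — the one source consistent with every daughter is *t.
Position 4: Estun has e, Ridore has i. Ridore preserves i here (none of its changes turn any other segment into i), so the proto-segment is *i.
Continuing position by position gives *pitirdub; check it forward:
Estun: start from *pitirdub.
  rule 1 (pre-rhotic lowering): pitirdub → piterdub
  rule 2 (intervocalic voicing): piterdub → piderdub
  rule 3: no change — piderdub
  rule 4 (unconditioned shift): piderdub → pitertub
  ⇒ Estun pitertub
Ridore: *pitirdub > pitirdup > pisirdup  (by final devoicing, unconditioned shift)
No other proto-form is consistent with every reflex, so the reconstruction is *pitirdub.

*pitirdub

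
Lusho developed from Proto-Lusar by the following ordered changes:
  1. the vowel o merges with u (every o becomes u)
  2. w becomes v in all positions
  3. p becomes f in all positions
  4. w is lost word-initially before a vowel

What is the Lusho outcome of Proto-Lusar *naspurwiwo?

nasfurvivu

Lusho: *naspurwiwo > naspurwiwu > naspurvivu > nasfurvivu  (by vowel merger, unconditioned shift, unconditioned shift)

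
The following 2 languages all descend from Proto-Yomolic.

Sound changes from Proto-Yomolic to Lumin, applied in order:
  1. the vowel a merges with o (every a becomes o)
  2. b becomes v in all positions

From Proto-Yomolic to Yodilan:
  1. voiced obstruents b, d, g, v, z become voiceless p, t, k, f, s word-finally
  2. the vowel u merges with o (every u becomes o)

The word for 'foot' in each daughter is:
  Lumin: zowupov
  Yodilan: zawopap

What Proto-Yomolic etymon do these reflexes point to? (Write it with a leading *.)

*zawupab

Position 7: Lumin has v, Yodilan has p. Taking the neighbouring segments as reconstructed: Lumin v could go back to *b or *v; Yodilan p could go back to *p or *b — the one source consistent with every daughter is *b.
Position 2: Lumin has o, Yodilan has a. Yodilan preserves a here (none of its changes turn any other segment into a), so the proto-segment is *a.
Continuing position by position gives *zawupab; check it forward:
Lumin: *zawupab
  zawupab → zowupob   [vowel merger]
  zowupob → zowupov   [unconditioned shift]
  giving Lumin zowupov.
Yodilan: *zawupab > zawupap > zawopap  (by final devoicing, vowel merger)
No other proto-form is consistent with every reflex, so the reconstruction is *zawupab.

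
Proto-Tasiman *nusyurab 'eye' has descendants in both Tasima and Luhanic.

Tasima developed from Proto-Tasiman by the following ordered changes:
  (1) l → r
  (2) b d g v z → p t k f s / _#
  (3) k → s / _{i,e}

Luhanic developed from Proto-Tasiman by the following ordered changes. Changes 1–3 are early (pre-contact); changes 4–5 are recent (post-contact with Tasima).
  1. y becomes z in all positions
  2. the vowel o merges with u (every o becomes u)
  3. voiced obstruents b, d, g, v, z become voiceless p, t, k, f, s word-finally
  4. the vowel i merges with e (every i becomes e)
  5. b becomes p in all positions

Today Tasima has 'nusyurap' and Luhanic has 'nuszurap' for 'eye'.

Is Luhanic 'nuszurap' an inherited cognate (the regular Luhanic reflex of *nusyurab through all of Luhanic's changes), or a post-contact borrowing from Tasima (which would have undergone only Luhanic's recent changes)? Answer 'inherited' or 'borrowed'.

inherited

If inherited, *nusyurab would pass through all of Luhanic's changes:
Luhanic: *nusyurab
  nusyurab → nuszurab   [unconditioned shift]
  nuszurab (rule 2 does not apply)
  nuszurab → nuszurap   [final devoicing]
  nuszurap (rule 4 does not apply)
  nuszurap (rule 5 does not apply)
  giving Luhanic nuszurap.
If borrowed from Tasima 'nusyurap' after the early changes, it would undergo only the recent ones:
  rule 4 (vowel merger): no change (nusyurap)
  rule 5 (unconditioned shift): no change (nusyurap)
  ⇒ as a loan: nusyurap
Luhanic 'nuszurap' matches the inherited outcome exactly, so it is an inherited cognate, not a loan.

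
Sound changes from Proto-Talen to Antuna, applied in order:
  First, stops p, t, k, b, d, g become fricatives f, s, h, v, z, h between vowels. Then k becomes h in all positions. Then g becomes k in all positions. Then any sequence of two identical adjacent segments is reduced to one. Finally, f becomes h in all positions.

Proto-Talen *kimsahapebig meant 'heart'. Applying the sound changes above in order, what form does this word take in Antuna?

himsahahevik

Antuna: *kimsahapebig > kimsahafevig > himsahafevig > himsahafevik > himsahahevik  (by intervocalic lenition, unconditioned shift, unconditioned shift, unconditioned shift)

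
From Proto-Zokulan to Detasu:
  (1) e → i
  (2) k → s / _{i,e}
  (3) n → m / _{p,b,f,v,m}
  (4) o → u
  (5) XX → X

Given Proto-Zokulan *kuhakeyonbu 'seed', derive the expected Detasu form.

kuhasiyumbu

Detasu: start from *kuhakeyonbu.
  rule 1 (vowel merger): kuhakeyonbu → kuhakiyonbu
  rule 2 (palatalisation): kuhakiyonbu → kuhasiyonbu
  rule 3 (nasal place assimilation): kuhasiyonbu → kuhasiyombu
  rule 4 (vowel merger): kuhasiyombu → kuhasiyumbu
  rule 5: no change — kuhasiyumbu
  ⇒ Detasu kuhasiyumbu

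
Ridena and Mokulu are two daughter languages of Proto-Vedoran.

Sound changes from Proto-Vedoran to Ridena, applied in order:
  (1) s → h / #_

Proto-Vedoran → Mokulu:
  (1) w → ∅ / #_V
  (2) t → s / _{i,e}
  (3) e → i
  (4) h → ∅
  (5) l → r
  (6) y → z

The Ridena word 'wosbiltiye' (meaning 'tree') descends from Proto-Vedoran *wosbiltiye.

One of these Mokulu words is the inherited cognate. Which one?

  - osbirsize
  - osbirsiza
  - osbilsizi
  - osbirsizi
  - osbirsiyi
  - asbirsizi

Mokulu: start from *wosbiltiye.
  rule 1 (glide loss): wosbiltiye → osbiltiye
  rule 2 (palatalisation): osbiltiye → osbilsiye
  rule 3 (vowel merger): osbilsiye → osbilsiyi
  rule 4: no change — osbilsiyi
  rule 5 (unconditioned shift): osbilsiyi → osbirsiyi
  rule 6 (unconditioned shift): osbirsiyi → osbirsizi
  ⇒ Mokulu osbirsizi

osbirsizi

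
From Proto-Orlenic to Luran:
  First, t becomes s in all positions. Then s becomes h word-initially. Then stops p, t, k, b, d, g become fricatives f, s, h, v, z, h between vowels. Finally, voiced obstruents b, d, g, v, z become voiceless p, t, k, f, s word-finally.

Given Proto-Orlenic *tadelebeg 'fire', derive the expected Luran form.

Luran: start from *tadelebeg.
  rule 1 (unconditioned shift): tadelebeg → sadelebeg
  rule 2 (debuccalisation): sadelebeg → hadelebeg
  rule 3 (intervocalic lenition): hadelebeg → hazeleveg
  rule 4 (final devoicing): hazeleveg → hazelevek
  ⇒ Luran hazelevek

hazelevek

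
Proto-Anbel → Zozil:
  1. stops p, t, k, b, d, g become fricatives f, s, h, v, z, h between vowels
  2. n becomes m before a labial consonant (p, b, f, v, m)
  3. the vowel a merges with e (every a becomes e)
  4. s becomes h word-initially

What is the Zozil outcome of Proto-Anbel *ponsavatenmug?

Zozil: *ponsavatenmug
  ponsavatenmug → ponsavasenmug   [intervocalic lenition]
  ponsavasenmug → ponsavasemmug   [nasal place assimilation]
  ponsavasemmug → ponsevesemmug   [vowel merger]
  ponsevesemmug (rule 4 does not apply)
  giving Zozil ponsevesemmug.

ponsevesemmug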